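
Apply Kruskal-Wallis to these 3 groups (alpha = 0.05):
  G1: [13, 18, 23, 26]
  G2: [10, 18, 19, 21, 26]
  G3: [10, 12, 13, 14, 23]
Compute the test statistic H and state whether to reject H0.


Step 1: Combine all N = 14 observations and assign midranks.
sorted (value, group, rank): (10,G2,1.5), (10,G3,1.5), (12,G3,3), (13,G1,4.5), (13,G3,4.5), (14,G3,6), (18,G1,7.5), (18,G2,7.5), (19,G2,9), (21,G2,10), (23,G1,11.5), (23,G3,11.5), (26,G1,13.5), (26,G2,13.5)
Step 2: Sum ranks within each group.
R_1 = 37 (n_1 = 4)
R_2 = 41.5 (n_2 = 5)
R_3 = 26.5 (n_3 = 5)
Step 3: H = 12/(N(N+1)) * sum(R_i^2/n_i) - 3(N+1)
     = 12/(14*15) * (37^2/4 + 41.5^2/5 + 26.5^2/5) - 3*15
     = 0.057143 * 827.15 - 45
     = 2.265714.
Step 4: Ties present; correction factor C = 1 - 30/(14^3 - 14) = 0.989011. Corrected H = 2.265714 / 0.989011 = 2.290889.
Step 5: Under H0, H ~ chi^2(2); p-value = 0.318083.
Step 6: alpha = 0.05. fail to reject H0.

H = 2.2909, df = 2, p = 0.318083, fail to reject H0.


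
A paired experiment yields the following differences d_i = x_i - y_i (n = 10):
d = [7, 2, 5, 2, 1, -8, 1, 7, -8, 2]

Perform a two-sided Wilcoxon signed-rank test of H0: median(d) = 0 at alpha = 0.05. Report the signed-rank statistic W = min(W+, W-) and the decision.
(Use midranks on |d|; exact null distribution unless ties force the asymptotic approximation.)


Step 1: Drop any zero differences (none here) and take |d_i|.
|d| = [7, 2, 5, 2, 1, 8, 1, 7, 8, 2]
Step 2: Midrank |d_i| (ties get averaged ranks).
ranks: |7|->7.5, |2|->4, |5|->6, |2|->4, |1|->1.5, |8|->9.5, |1|->1.5, |7|->7.5, |8|->9.5, |2|->4
Step 3: Attach original signs; sum ranks with positive sign and with negative sign.
W+ = 7.5 + 4 + 6 + 4 + 1.5 + 1.5 + 7.5 + 4 = 36
W- = 9.5 + 9.5 = 19
(Check: W+ + W- = 55 should equal n(n+1)/2 = 55.)
Step 4: Test statistic W = min(W+, W-) = 19.
Step 5: Ties in |d|, so use the tie-corrected normal approximation.
        E[W] = n(n+1)/4 = 10*11/4 = 27.5.
        Tie groups: |d|=1 (t=2), |d|=2 (t=3), |d|=7 (t=2), |d|=8 (t=2); sum(t^3 - t) = 42.
        Var[W] = n(n+1)(2n+1)/24 - sum(t^3-t)/48 = 2310/24 - 42/48 = 95.375.
        z = (W - E[W]) / sqrt(Var[W]) = (19 - 27.5) / 9.7660 = -0.8704.
        Two-sided p = 2*Phi(z) = 0.384101.
Step 6: alpha = 0.05. fail to reject H0.

W+ = 36, W- = 19, W = min = 19, p = 0.384101, fail to reject H0.


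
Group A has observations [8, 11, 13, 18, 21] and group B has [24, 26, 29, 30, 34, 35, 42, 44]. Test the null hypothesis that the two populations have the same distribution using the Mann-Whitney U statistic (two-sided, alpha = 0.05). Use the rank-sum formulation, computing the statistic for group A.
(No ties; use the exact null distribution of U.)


Step 1: Combine and sort all 13 observations; assign midranks.
sorted (value, group): (8,X), (11,X), (13,X), (18,X), (21,X), (24,Y), (26,Y), (29,Y), (30,Y), (34,Y), (35,Y), (42,Y), (44,Y)
ranks: 8->1, 11->2, 13->3, 18->4, 21->5, 24->6, 26->7, 29->8, 30->9, 34->10, 35->11, 42->12, 44->13
Step 2: Rank sum for X: R1 = 1 + 2 + 3 + 4 + 5 = 15.
Step 3: U_X = R1 - n1(n1+1)/2 = 15 - 5*6/2 = 15 - 15 = 0.
       U_Y = n1*n2 - U_X = 40 - 0 = 40.
Step 4: No ties, so the exact null distribution of U (based on enumerating the C(13,5) = 1287 equally likely rank assignments) gives the two-sided p-value.
Step 5: p-value = 0.001554; compare to alpha = 0.05. reject H0.

U_X = 0, p = 0.001554, reject H0 at alpha = 0.05.


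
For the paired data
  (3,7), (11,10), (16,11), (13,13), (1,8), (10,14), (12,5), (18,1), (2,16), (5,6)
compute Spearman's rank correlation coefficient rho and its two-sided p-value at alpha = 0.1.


Step 1: Rank x and y separately (midranks; no ties here).
rank(x): 3->3, 11->6, 16->9, 13->8, 1->1, 10->5, 12->7, 18->10, 2->2, 5->4
rank(y): 7->4, 10->6, 11->7, 13->8, 8->5, 14->9, 5->2, 1->1, 16->10, 6->3
Step 2: d_i = R_x(i) - R_y(i); compute d_i^2.
  (3-4)^2=1, (6-6)^2=0, (9-7)^2=4, (8-8)^2=0, (1-5)^2=16, (5-9)^2=16, (7-2)^2=25, (10-1)^2=81, (2-10)^2=64, (4-3)^2=1
sum(d^2) = 208.
Step 3: rho = 1 - 6*208 / (10*(10^2 - 1)) = 1 - 1248/990 = -0.260606.
Step 4: Under H0, t = rho * sqrt((n-2)/(1-rho^2)) = -0.7635 ~ t(8).
Step 5: Two-sided p-value from the t-distribution with 8 df = 0.467089.
Step 6: alpha = 0.1. fail to reject H0.

rho = -0.2606, p = 0.467089, fail to reject H0 at alpha = 0.1.


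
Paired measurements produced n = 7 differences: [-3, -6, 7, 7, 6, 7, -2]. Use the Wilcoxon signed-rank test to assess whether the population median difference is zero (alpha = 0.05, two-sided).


Step 1: Drop any zero differences (none here) and take |d_i|.
|d| = [3, 6, 7, 7, 6, 7, 2]
Step 2: Midrank |d_i| (ties get averaged ranks).
ranks: |3|->2, |6|->3.5, |7|->6, |7|->6, |6|->3.5, |7|->6, |2|->1
Step 3: Attach original signs; sum ranks with positive sign and with negative sign.
W+ = 6 + 6 + 3.5 + 6 = 21.5
W- = 2 + 3.5 + 1 = 6.5
(Check: W+ + W- = 28 should equal n(n+1)/2 = 28.)
Step 4: Test statistic W = min(W+, W-) = 6.5.
Step 5: Ties in |d|, so use the tie-corrected normal approximation.
        E[W] = n(n+1)/4 = 7*8/4 = 14.
        Tie groups: |d|=6 (t=2), |d|=7 (t=3); sum(t^3 - t) = 30.
        Var[W] = n(n+1)(2n+1)/24 - sum(t^3-t)/48 = 840/24 - 30/48 = 34.375.
        z = (W - E[W]) / sqrt(Var[W]) = (6.5 - 14) / 5.8630 = -1.2792.
        Two-sided p = 2*Phi(z) = 0.200825.
Step 6: alpha = 0.05. fail to reject H0.

W+ = 21.5, W- = 6.5, W = min = 6.5, p = 0.200825, fail to reject H0.


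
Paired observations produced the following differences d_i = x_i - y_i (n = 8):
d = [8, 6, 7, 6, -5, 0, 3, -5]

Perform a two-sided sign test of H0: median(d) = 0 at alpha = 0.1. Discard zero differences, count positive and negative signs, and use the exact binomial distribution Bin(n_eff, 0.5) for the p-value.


Step 1: Discard zero differences. Original n = 8; n_eff = number of nonzero differences = 7.
Nonzero differences (with sign): +8, +6, +7, +6, -5, +3, -5
Step 2: Count signs: positive = 5, negative = 2.
Step 3: Under H0: P(positive) = 0.5, so the number of positives S ~ Bin(7, 0.5).
Step 4: Two-sided exact p-value = sum of Bin(7,0.5) probabilities at or below the observed probability = 0.453125.
Step 5: alpha = 0.1. fail to reject H0.

n_eff = 7, pos = 5, neg = 2, p = 0.453125, fail to reject H0.


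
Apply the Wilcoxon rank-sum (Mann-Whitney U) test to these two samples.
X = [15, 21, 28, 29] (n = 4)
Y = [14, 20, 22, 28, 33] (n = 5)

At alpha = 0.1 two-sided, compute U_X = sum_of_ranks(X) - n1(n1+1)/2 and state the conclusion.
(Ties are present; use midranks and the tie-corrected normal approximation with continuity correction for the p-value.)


Step 1: Combine and sort all 9 observations; assign midranks.
sorted (value, group): (14,Y), (15,X), (20,Y), (21,X), (22,Y), (28,X), (28,Y), (29,X), (33,Y)
ranks: 14->1, 15->2, 20->3, 21->4, 22->5, 28->6.5, 28->6.5, 29->8, 33->9
Step 2: Rank sum for X: R1 = 2 + 4 + 6.5 + 8 = 20.5.
Step 3: U_X = R1 - n1(n1+1)/2 = 20.5 - 4*5/2 = 20.5 - 10 = 10.5.
       U_Y = n1*n2 - U_X = 20 - 10.5 = 9.5.
Step 4: Ties are present, so use the tie-corrected normal approximation (with continuity correction) for the p-value.
Step 5: p-value = 1.000000; compare to alpha = 0.1. fail to reject H0.

U_X = 10.5, p = 1.000000, fail to reject H0 at alpha = 0.1.


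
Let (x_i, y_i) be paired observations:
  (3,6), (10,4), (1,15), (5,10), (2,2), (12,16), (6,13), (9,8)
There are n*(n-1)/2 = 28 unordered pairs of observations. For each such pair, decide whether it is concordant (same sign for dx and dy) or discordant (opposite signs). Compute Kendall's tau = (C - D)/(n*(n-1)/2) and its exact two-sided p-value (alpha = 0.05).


Step 1: Enumerate the 28 unordered pairs (i,j) with i<j and classify each by sign(x_j-x_i) * sign(y_j-y_i).
  (1,2):dx=+7,dy=-2->D; (1,3):dx=-2,dy=+9->D; (1,4):dx=+2,dy=+4->C; (1,5):dx=-1,dy=-4->C
  (1,6):dx=+9,dy=+10->C; (1,7):dx=+3,dy=+7->C; (1,8):dx=+6,dy=+2->C; (2,3):dx=-9,dy=+11->D
  (2,4):dx=-5,dy=+6->D; (2,5):dx=-8,dy=-2->C; (2,6):dx=+2,dy=+12->C; (2,7):dx=-4,dy=+9->D
  (2,8):dx=-1,dy=+4->D; (3,4):dx=+4,dy=-5->D; (3,5):dx=+1,dy=-13->D; (3,6):dx=+11,dy=+1->C
  (3,7):dx=+5,dy=-2->D; (3,8):dx=+8,dy=-7->D; (4,5):dx=-3,dy=-8->C; (4,6):dx=+7,dy=+6->C
  (4,7):dx=+1,dy=+3->C; (4,8):dx=+4,dy=-2->D; (5,6):dx=+10,dy=+14->C; (5,7):dx=+4,dy=+11->C
  (5,8):dx=+7,dy=+6->C; (6,7):dx=-6,dy=-3->C; (6,8):dx=-3,dy=-8->C; (7,8):dx=+3,dy=-5->D
Step 2: C = 16, D = 12, total pairs = 28.
Step 3: tau = (C - D)/(n(n-1)/2) = (16 - 12)/28 = 0.142857.
Step 4: Exact two-sided p-value (enumerate n! = 40320 permutations of y under H0): p = 0.719544.
Step 5: alpha = 0.05. fail to reject H0.

tau_b = 0.1429 (C=16, D=12), p = 0.719544, fail to reject H0.


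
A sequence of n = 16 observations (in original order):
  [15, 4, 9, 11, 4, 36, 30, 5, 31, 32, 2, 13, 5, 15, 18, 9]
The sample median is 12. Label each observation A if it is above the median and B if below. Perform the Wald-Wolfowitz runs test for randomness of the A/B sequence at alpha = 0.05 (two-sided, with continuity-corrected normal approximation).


Step 1: Compute median = 12; label A = above, B = below.
Labels in order: ABBBBAABAABABAAB  (n_A = 8, n_B = 8)
Step 2: Count runs R = 10.
Step 3: Under H0 (random ordering), E[R] = 2*n_A*n_B/(n_A+n_B) + 1 = 2*8*8/16 + 1 = 9.0000.
        Var[R] = 2*n_A*n_B*(2*n_A*n_B - n_A - n_B) / ((n_A+n_B)^2 * (n_A+n_B-1)) = 14336/3840 = 3.7333.
        SD[R] = 1.9322.
Step 4: Continuity-corrected z = (R - 0.5 - E[R]) / SD[R] = (10 - 0.5 - 9.0000) / 1.9322 = 0.2588.
Step 5: Two-sided p-value via normal approximation = 2*(1 - Phi(|z|)) = 0.795809.
Step 6: alpha = 0.05. fail to reject H0.

R = 10, z = 0.2588, p = 0.795809, fail to reject H0.


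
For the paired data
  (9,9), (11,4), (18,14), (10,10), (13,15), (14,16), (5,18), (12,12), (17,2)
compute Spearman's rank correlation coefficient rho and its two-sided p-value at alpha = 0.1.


Step 1: Rank x and y separately (midranks; no ties here).
rank(x): 9->2, 11->4, 18->9, 10->3, 13->6, 14->7, 5->1, 12->5, 17->8
rank(y): 9->3, 4->2, 14->6, 10->4, 15->7, 16->8, 18->9, 12->5, 2->1
Step 2: d_i = R_x(i) - R_y(i); compute d_i^2.
  (2-3)^2=1, (4-2)^2=4, (9-6)^2=9, (3-4)^2=1, (6-7)^2=1, (7-8)^2=1, (1-9)^2=64, (5-5)^2=0, (8-1)^2=49
sum(d^2) = 130.
Step 3: rho = 1 - 6*130 / (9*(9^2 - 1)) = 1 - 780/720 = -0.083333.
Step 4: Under H0, t = rho * sqrt((n-2)/(1-rho^2)) = -0.2212 ~ t(7).
Step 5: Two-sided p-value from the t-distribution with 7 df = 0.831214.
Step 6: alpha = 0.1. fail to reject H0.

rho = -0.0833, p = 0.831214, fail to reject H0 at alpha = 0.1.


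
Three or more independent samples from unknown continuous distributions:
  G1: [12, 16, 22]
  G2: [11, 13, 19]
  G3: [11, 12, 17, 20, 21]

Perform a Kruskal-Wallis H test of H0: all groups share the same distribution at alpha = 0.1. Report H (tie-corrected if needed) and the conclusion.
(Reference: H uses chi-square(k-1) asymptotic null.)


Step 1: Combine all N = 11 observations and assign midranks.
sorted (value, group, rank): (11,G2,1.5), (11,G3,1.5), (12,G1,3.5), (12,G3,3.5), (13,G2,5), (16,G1,6), (17,G3,7), (19,G2,8), (20,G3,9), (21,G3,10), (22,G1,11)
Step 2: Sum ranks within each group.
R_1 = 20.5 (n_1 = 3)
R_2 = 14.5 (n_2 = 3)
R_3 = 31 (n_3 = 5)
Step 3: H = 12/(N(N+1)) * sum(R_i^2/n_i) - 3(N+1)
     = 12/(11*12) * (20.5^2/3 + 14.5^2/3 + 31^2/5) - 3*12
     = 0.090909 * 402.367 - 36
     = 0.578788.
Step 4: Ties present; correction factor C = 1 - 12/(11^3 - 11) = 0.990909. Corrected H = 0.578788 / 0.990909 = 0.584098.
Step 5: Under H0, H ~ chi^2(2); p-value = 0.746732.
Step 6: alpha = 0.1. fail to reject H0.

H = 0.5841, df = 2, p = 0.746732, fail to reject H0.


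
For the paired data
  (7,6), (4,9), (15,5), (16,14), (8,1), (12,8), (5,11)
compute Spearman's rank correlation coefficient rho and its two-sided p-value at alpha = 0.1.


Step 1: Rank x and y separately (midranks; no ties here).
rank(x): 7->3, 4->1, 15->6, 16->7, 8->4, 12->5, 5->2
rank(y): 6->3, 9->5, 5->2, 14->7, 1->1, 8->4, 11->6
Step 2: d_i = R_x(i) - R_y(i); compute d_i^2.
  (3-3)^2=0, (1-5)^2=16, (6-2)^2=16, (7-7)^2=0, (4-1)^2=9, (5-4)^2=1, (2-6)^2=16
sum(d^2) = 58.
Step 3: rho = 1 - 6*58 / (7*(7^2 - 1)) = 1 - 348/336 = -0.035714.
Step 4: Under H0, t = rho * sqrt((n-2)/(1-rho^2)) = -0.0799 ~ t(5).
Step 5: Two-sided p-value from the t-distribution with 5 df = 0.939408.
Step 6: alpha = 0.1. fail to reject H0.

rho = -0.0357, p = 0.939408, fail to reject H0 at alpha = 0.1.


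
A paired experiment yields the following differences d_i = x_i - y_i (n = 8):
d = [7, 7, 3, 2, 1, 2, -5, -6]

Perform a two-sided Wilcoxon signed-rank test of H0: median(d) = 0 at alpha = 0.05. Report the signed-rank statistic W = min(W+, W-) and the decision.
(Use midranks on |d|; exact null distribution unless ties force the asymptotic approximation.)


Step 1: Drop any zero differences (none here) and take |d_i|.
|d| = [7, 7, 3, 2, 1, 2, 5, 6]
Step 2: Midrank |d_i| (ties get averaged ranks).
ranks: |7|->7.5, |7|->7.5, |3|->4, |2|->2.5, |1|->1, |2|->2.5, |5|->5, |6|->6
Step 3: Attach original signs; sum ranks with positive sign and with negative sign.
W+ = 7.5 + 7.5 + 4 + 2.5 + 1 + 2.5 = 25
W- = 5 + 6 = 11
(Check: W+ + W- = 36 should equal n(n+1)/2 = 36.)
Step 4: Test statistic W = min(W+, W-) = 11.
Step 5: Ties in |d|, so use the tie-corrected normal approximation.
        E[W] = n(n+1)/4 = 8*9/4 = 18.
        Tie groups: |d|=2 (t=2), |d|=7 (t=2); sum(t^3 - t) = 12.
        Var[W] = n(n+1)(2n+1)/24 - sum(t^3-t)/48 = 1224/24 - 12/48 = 50.75.
        z = (W - E[W]) / sqrt(Var[W]) = (11 - 18) / 7.1239 = -0.9826.
        Two-sided p = 2*Phi(z) = 0.325801.
Step 6: alpha = 0.05. fail to reject H0.

W+ = 25, W- = 11, W = min = 11, p = 0.325801, fail to reject H0.


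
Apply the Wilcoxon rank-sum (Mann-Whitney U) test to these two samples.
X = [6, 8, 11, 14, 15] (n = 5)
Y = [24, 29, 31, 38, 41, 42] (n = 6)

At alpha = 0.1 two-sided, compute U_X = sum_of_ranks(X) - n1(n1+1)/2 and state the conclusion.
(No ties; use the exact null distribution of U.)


Step 1: Combine and sort all 11 observations; assign midranks.
sorted (value, group): (6,X), (8,X), (11,X), (14,X), (15,X), (24,Y), (29,Y), (31,Y), (38,Y), (41,Y), (42,Y)
ranks: 6->1, 8->2, 11->3, 14->4, 15->5, 24->6, 29->7, 31->8, 38->9, 41->10, 42->11
Step 2: Rank sum for X: R1 = 1 + 2 + 3 + 4 + 5 = 15.
Step 3: U_X = R1 - n1(n1+1)/2 = 15 - 5*6/2 = 15 - 15 = 0.
       U_Y = n1*n2 - U_X = 30 - 0 = 30.
Step 4: No ties, so the exact null distribution of U (based on enumerating the C(11,5) = 462 equally likely rank assignments) gives the two-sided p-value.
Step 5: p-value = 0.004329; compare to alpha = 0.1. reject H0.

U_X = 0, p = 0.004329, reject H0 at alpha = 0.1.


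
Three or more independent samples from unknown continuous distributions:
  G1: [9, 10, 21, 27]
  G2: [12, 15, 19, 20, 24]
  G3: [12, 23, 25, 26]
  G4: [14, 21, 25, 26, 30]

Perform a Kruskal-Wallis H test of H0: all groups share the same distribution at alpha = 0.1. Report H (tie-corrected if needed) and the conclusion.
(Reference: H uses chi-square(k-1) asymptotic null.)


Step 1: Combine all N = 18 observations and assign midranks.
sorted (value, group, rank): (9,G1,1), (10,G1,2), (12,G2,3.5), (12,G3,3.5), (14,G4,5), (15,G2,6), (19,G2,7), (20,G2,8), (21,G1,9.5), (21,G4,9.5), (23,G3,11), (24,G2,12), (25,G3,13.5), (25,G4,13.5), (26,G3,15.5), (26,G4,15.5), (27,G1,17), (30,G4,18)
Step 2: Sum ranks within each group.
R_1 = 29.5 (n_1 = 4)
R_2 = 36.5 (n_2 = 5)
R_3 = 43.5 (n_3 = 4)
R_4 = 61.5 (n_4 = 5)
Step 3: H = 12/(N(N+1)) * sum(R_i^2/n_i) - 3(N+1)
     = 12/(18*19) * (29.5^2/4 + 36.5^2/5 + 43.5^2/4 + 61.5^2/5) - 3*19
     = 0.035088 * 1713.53 - 57
     = 3.123684.
Step 4: Ties present; correction factor C = 1 - 24/(18^3 - 18) = 0.995872. Corrected H = 3.123684 / 0.995872 = 3.136632.
Step 5: Under H0, H ~ chi^2(3); p-value = 0.371035.
Step 6: alpha = 0.1. fail to reject H0.

H = 3.1366, df = 3, p = 0.371035, fail to reject H0.


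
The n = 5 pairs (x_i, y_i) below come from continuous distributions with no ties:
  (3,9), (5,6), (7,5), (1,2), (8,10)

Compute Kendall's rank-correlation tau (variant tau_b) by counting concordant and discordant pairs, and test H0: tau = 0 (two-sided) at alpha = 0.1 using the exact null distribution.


Step 1: Enumerate the 10 unordered pairs (i,j) with i<j and classify each by sign(x_j-x_i) * sign(y_j-y_i).
  (1,2):dx=+2,dy=-3->D; (1,3):dx=+4,dy=-4->D; (1,4):dx=-2,dy=-7->C; (1,5):dx=+5,dy=+1->C
  (2,3):dx=+2,dy=-1->D; (2,4):dx=-4,dy=-4->C; (2,5):dx=+3,dy=+4->C; (3,4):dx=-6,dy=-3->C
  (3,5):dx=+1,dy=+5->C; (4,5):dx=+7,dy=+8->C
Step 2: C = 7, D = 3, total pairs = 10.
Step 3: tau = (C - D)/(n(n-1)/2) = (7 - 3)/10 = 0.400000.
Step 4: Exact two-sided p-value (enumerate n! = 120 permutations of y under H0): p = 0.483333.
Step 5: alpha = 0.1. fail to reject H0.

tau_b = 0.4000 (C=7, D=3), p = 0.483333, fail to reject H0.


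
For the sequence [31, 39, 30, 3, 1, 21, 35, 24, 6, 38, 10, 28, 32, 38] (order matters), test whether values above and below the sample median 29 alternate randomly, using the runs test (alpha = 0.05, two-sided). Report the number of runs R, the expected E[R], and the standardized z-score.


Step 1: Compute median = 29; label A = above, B = below.
Labels in order: AAABBBABBABBAA  (n_A = 7, n_B = 7)
Step 2: Count runs R = 7.
Step 3: Under H0 (random ordering), E[R] = 2*n_A*n_B/(n_A+n_B) + 1 = 2*7*7/14 + 1 = 8.0000.
        Var[R] = 2*n_A*n_B*(2*n_A*n_B - n_A - n_B) / ((n_A+n_B)^2 * (n_A+n_B-1)) = 8232/2548 = 3.2308.
        SD[R] = 1.7974.
Step 4: Continuity-corrected z = (R + 0.5 - E[R]) / SD[R] = (7 + 0.5 - 8.0000) / 1.7974 = -0.2782.
Step 5: Two-sided p-value via normal approximation = 2*(1 - Phi(|z|)) = 0.780879.
Step 6: alpha = 0.05. fail to reject H0.

R = 7, z = -0.2782, p = 0.780879, fail to reject H0.


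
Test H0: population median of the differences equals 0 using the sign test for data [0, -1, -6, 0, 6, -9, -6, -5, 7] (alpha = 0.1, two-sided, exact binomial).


Step 1: Discard zero differences. Original n = 9; n_eff = number of nonzero differences = 7.
Nonzero differences (with sign): -1, -6, +6, -9, -6, -5, +7
Step 2: Count signs: positive = 2, negative = 5.
Step 3: Under H0: P(positive) = 0.5, so the number of positives S ~ Bin(7, 0.5).
Step 4: Two-sided exact p-value = sum of Bin(7,0.5) probabilities at or below the observed probability = 0.453125.
Step 5: alpha = 0.1. fail to reject H0.

n_eff = 7, pos = 2, neg = 5, p = 0.453125, fail to reject H0.


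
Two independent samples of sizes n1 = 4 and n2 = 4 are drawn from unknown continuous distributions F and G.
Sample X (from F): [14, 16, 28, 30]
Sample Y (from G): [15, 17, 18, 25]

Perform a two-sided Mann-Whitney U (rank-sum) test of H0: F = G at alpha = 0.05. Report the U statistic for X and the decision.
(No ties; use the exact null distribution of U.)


Step 1: Combine and sort all 8 observations; assign midranks.
sorted (value, group): (14,X), (15,Y), (16,X), (17,Y), (18,Y), (25,Y), (28,X), (30,X)
ranks: 14->1, 15->2, 16->3, 17->4, 18->5, 25->6, 28->7, 30->8
Step 2: Rank sum for X: R1 = 1 + 3 + 7 + 8 = 19.
Step 3: U_X = R1 - n1(n1+1)/2 = 19 - 4*5/2 = 19 - 10 = 9.
       U_Y = n1*n2 - U_X = 16 - 9 = 7.
Step 4: No ties, so the exact null distribution of U (based on enumerating the C(8,4) = 70 equally likely rank assignments) gives the two-sided p-value.
Step 5: p-value = 0.885714; compare to alpha = 0.05. fail to reject H0.

U_X = 9, p = 0.885714, fail to reject H0 at alpha = 0.05.


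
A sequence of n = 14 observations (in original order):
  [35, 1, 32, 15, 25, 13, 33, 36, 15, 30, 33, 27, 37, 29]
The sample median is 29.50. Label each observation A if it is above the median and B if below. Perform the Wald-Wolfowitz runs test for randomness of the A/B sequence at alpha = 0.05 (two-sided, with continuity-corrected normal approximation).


Step 1: Compute median = 29.50; label A = above, B = below.
Labels in order: ABABBBAABAABAB  (n_A = 7, n_B = 7)
Step 2: Count runs R = 10.
Step 3: Under H0 (random ordering), E[R] = 2*n_A*n_B/(n_A+n_B) + 1 = 2*7*7/14 + 1 = 8.0000.
        Var[R] = 2*n_A*n_B*(2*n_A*n_B - n_A - n_B) / ((n_A+n_B)^2 * (n_A+n_B-1)) = 8232/2548 = 3.2308.
        SD[R] = 1.7974.
Step 4: Continuity-corrected z = (R - 0.5 - E[R]) / SD[R] = (10 - 0.5 - 8.0000) / 1.7974 = 0.8345.
Step 5: Two-sided p-value via normal approximation = 2*(1 - Phi(|z|)) = 0.403986.
Step 6: alpha = 0.05. fail to reject H0.

R = 10, z = 0.8345, p = 0.403986, fail to reject H0.


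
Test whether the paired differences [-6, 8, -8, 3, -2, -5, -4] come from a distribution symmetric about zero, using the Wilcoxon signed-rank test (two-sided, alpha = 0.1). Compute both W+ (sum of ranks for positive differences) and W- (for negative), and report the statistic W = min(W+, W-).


Step 1: Drop any zero differences (none here) and take |d_i|.
|d| = [6, 8, 8, 3, 2, 5, 4]
Step 2: Midrank |d_i| (ties get averaged ranks).
ranks: |6|->5, |8|->6.5, |8|->6.5, |3|->2, |2|->1, |5|->4, |4|->3
Step 3: Attach original signs; sum ranks with positive sign and with negative sign.
W+ = 6.5 + 2 = 8.5
W- = 5 + 6.5 + 1 + 4 + 3 = 19.5
(Check: W+ + W- = 28 should equal n(n+1)/2 = 28.)
Step 4: Test statistic W = min(W+, W-) = 8.5.
Step 5: Ties in |d|, so use the tie-corrected normal approximation.
        E[W] = n(n+1)/4 = 7*8/4 = 14.
        Tie groups: |d|=8 (t=2); sum(t^3 - t) = 6.
        Var[W] = n(n+1)(2n+1)/24 - sum(t^3-t)/48 = 840/24 - 6/48 = 34.875.
        z = (W - E[W]) / sqrt(Var[W]) = (8.5 - 14) / 5.9055 = -0.9313.
        Two-sided p = 2*Phi(z) = 0.351681.
Step 6: alpha = 0.1. fail to reject H0.

W+ = 8.5, W- = 19.5, W = min = 8.5, p = 0.351681, fail to reject H0.


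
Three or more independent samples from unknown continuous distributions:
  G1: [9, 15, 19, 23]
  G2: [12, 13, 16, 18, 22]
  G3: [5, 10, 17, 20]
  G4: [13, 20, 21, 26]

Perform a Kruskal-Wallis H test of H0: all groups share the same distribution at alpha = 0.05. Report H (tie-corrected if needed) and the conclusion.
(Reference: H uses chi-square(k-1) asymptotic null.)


Step 1: Combine all N = 17 observations and assign midranks.
sorted (value, group, rank): (5,G3,1), (9,G1,2), (10,G3,3), (12,G2,4), (13,G2,5.5), (13,G4,5.5), (15,G1,7), (16,G2,8), (17,G3,9), (18,G2,10), (19,G1,11), (20,G3,12.5), (20,G4,12.5), (21,G4,14), (22,G2,15), (23,G1,16), (26,G4,17)
Step 2: Sum ranks within each group.
R_1 = 36 (n_1 = 4)
R_2 = 42.5 (n_2 = 5)
R_3 = 25.5 (n_3 = 4)
R_4 = 49 (n_4 = 4)
Step 3: H = 12/(N(N+1)) * sum(R_i^2/n_i) - 3(N+1)
     = 12/(17*18) * (36^2/4 + 42.5^2/5 + 25.5^2/4 + 49^2/4) - 3*18
     = 0.039216 * 1448.06 - 54
     = 2.786765.
Step 4: Ties present; correction factor C = 1 - 12/(17^3 - 17) = 0.997549. Corrected H = 2.786765 / 0.997549 = 2.793612.
Step 5: Under H0, H ~ chi^2(3); p-value = 0.424553.
Step 6: alpha = 0.05. fail to reject H0.

H = 2.7936, df = 3, p = 0.424553, fail to reject H0.


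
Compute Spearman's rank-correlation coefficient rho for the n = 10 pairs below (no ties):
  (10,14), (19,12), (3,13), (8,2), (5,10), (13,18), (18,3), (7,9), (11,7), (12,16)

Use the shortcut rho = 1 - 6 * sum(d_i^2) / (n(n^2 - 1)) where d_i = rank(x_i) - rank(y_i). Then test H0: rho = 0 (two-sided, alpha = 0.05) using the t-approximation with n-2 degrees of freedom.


Step 1: Rank x and y separately (midranks; no ties here).
rank(x): 10->5, 19->10, 3->1, 8->4, 5->2, 13->8, 18->9, 7->3, 11->6, 12->7
rank(y): 14->8, 12->6, 13->7, 2->1, 10->5, 18->10, 3->2, 9->4, 7->3, 16->9
Step 2: d_i = R_x(i) - R_y(i); compute d_i^2.
  (5-8)^2=9, (10-6)^2=16, (1-7)^2=36, (4-1)^2=9, (2-5)^2=9, (8-10)^2=4, (9-2)^2=49, (3-4)^2=1, (6-3)^2=9, (7-9)^2=4
sum(d^2) = 146.
Step 3: rho = 1 - 6*146 / (10*(10^2 - 1)) = 1 - 876/990 = 0.115152.
Step 4: Under H0, t = rho * sqrt((n-2)/(1-rho^2)) = 0.3279 ~ t(8).
Step 5: Two-sided p-value from the t-distribution with 8 df = 0.751420.
Step 6: alpha = 0.05. fail to reject H0.

rho = 0.1152, p = 0.751420, fail to reject H0 at alpha = 0.05.


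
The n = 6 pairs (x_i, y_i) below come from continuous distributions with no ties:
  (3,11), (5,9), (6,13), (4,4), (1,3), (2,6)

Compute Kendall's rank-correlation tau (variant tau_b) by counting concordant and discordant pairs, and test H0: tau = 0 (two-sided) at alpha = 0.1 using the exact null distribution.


Step 1: Enumerate the 15 unordered pairs (i,j) with i<j and classify each by sign(x_j-x_i) * sign(y_j-y_i).
  (1,2):dx=+2,dy=-2->D; (1,3):dx=+3,dy=+2->C; (1,4):dx=+1,dy=-7->D; (1,5):dx=-2,dy=-8->C
  (1,6):dx=-1,dy=-5->C; (2,3):dx=+1,dy=+4->C; (2,4):dx=-1,dy=-5->C; (2,5):dx=-4,dy=-6->C
  (2,6):dx=-3,dy=-3->C; (3,4):dx=-2,dy=-9->C; (3,5):dx=-5,dy=-10->C; (3,6):dx=-4,dy=-7->C
  (4,5):dx=-3,dy=-1->C; (4,6):dx=-2,dy=+2->D; (5,6):dx=+1,dy=+3->C
Step 2: C = 12, D = 3, total pairs = 15.
Step 3: tau = (C - D)/(n(n-1)/2) = (12 - 3)/15 = 0.600000.
Step 4: Exact two-sided p-value (enumerate n! = 720 permutations of y under H0): p = 0.136111.
Step 5: alpha = 0.1. fail to reject H0.

tau_b = 0.6000 (C=12, D=3), p = 0.136111, fail to reject H0.


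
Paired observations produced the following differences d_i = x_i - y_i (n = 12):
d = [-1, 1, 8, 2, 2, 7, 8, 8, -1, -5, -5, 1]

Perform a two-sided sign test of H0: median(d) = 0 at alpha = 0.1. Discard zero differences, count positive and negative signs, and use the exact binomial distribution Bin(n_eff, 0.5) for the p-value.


Step 1: Discard zero differences. Original n = 12; n_eff = number of nonzero differences = 12.
Nonzero differences (with sign): -1, +1, +8, +2, +2, +7, +8, +8, -1, -5, -5, +1
Step 2: Count signs: positive = 8, negative = 4.
Step 3: Under H0: P(positive) = 0.5, so the number of positives S ~ Bin(12, 0.5).
Step 4: Two-sided exact p-value = sum of Bin(12,0.5) probabilities at or below the observed probability = 0.387695.
Step 5: alpha = 0.1. fail to reject H0.

n_eff = 12, pos = 8, neg = 4, p = 0.387695, fail to reject H0.


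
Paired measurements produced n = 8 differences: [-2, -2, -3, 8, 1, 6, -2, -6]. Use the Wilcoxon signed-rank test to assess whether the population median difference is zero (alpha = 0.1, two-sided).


Step 1: Drop any zero differences (none here) and take |d_i|.
|d| = [2, 2, 3, 8, 1, 6, 2, 6]
Step 2: Midrank |d_i| (ties get averaged ranks).
ranks: |2|->3, |2|->3, |3|->5, |8|->8, |1|->1, |6|->6.5, |2|->3, |6|->6.5
Step 3: Attach original signs; sum ranks with positive sign and with negative sign.
W+ = 8 + 1 + 6.5 = 15.5
W- = 3 + 3 + 5 + 3 + 6.5 = 20.5
(Check: W+ + W- = 36 should equal n(n+1)/2 = 36.)
Step 4: Test statistic W = min(W+, W-) = 15.5.
Step 5: Ties in |d|, so use the tie-corrected normal approximation.
        E[W] = n(n+1)/4 = 8*9/4 = 18.
        Tie groups: |d|=2 (t=3), |d|=6 (t=2); sum(t^3 - t) = 30.
        Var[W] = n(n+1)(2n+1)/24 - sum(t^3-t)/48 = 1224/24 - 30/48 = 50.375.
        z = (W - E[W]) / sqrt(Var[W]) = (15.5 - 18) / 7.0975 = -0.3522.
        Two-sided p = 2*Phi(z) = 0.724662.
Step 6: alpha = 0.1. fail to reject H0.

W+ = 15.5, W- = 20.5, W = min = 15.5, p = 0.724662, fail to reject H0.


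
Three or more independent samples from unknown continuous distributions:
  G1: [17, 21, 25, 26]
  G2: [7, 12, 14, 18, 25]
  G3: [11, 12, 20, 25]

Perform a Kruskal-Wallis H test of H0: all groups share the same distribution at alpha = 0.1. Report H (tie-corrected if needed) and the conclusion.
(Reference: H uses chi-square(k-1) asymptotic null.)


Step 1: Combine all N = 13 observations and assign midranks.
sorted (value, group, rank): (7,G2,1), (11,G3,2), (12,G2,3.5), (12,G3,3.5), (14,G2,5), (17,G1,6), (18,G2,7), (20,G3,8), (21,G1,9), (25,G1,11), (25,G2,11), (25,G3,11), (26,G1,13)
Step 2: Sum ranks within each group.
R_1 = 39 (n_1 = 4)
R_2 = 27.5 (n_2 = 5)
R_3 = 24.5 (n_3 = 4)
Step 3: H = 12/(N(N+1)) * sum(R_i^2/n_i) - 3(N+1)
     = 12/(13*14) * (39^2/4 + 27.5^2/5 + 24.5^2/4) - 3*14
     = 0.065934 * 681.562 - 42
     = 2.938187.
Step 4: Ties present; correction factor C = 1 - 30/(13^3 - 13) = 0.986264. Corrected H = 2.938187 / 0.986264 = 2.979109.
Step 5: Under H0, H ~ chi^2(2); p-value = 0.225473.
Step 6: alpha = 0.1. fail to reject H0.

H = 2.9791, df = 2, p = 0.225473, fail to reject H0.


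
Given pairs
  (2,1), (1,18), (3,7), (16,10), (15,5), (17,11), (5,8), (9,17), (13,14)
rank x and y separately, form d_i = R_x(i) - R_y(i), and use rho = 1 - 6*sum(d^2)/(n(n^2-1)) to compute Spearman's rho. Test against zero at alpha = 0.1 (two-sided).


Step 1: Rank x and y separately (midranks; no ties here).
rank(x): 2->2, 1->1, 3->3, 16->8, 15->7, 17->9, 5->4, 9->5, 13->6
rank(y): 1->1, 18->9, 7->3, 10->5, 5->2, 11->6, 8->4, 17->8, 14->7
Step 2: d_i = R_x(i) - R_y(i); compute d_i^2.
  (2-1)^2=1, (1-9)^2=64, (3-3)^2=0, (8-5)^2=9, (7-2)^2=25, (9-6)^2=9, (4-4)^2=0, (5-8)^2=9, (6-7)^2=1
sum(d^2) = 118.
Step 3: rho = 1 - 6*118 / (9*(9^2 - 1)) = 1 - 708/720 = 0.016667.
Step 4: Under H0, t = rho * sqrt((n-2)/(1-rho^2)) = 0.0441 ~ t(7).
Step 5: Two-sided p-value from the t-distribution with 7 df = 0.966055.
Step 6: alpha = 0.1. fail to reject H0.

rho = 0.0167, p = 0.966055, fail to reject H0 at alpha = 0.1.


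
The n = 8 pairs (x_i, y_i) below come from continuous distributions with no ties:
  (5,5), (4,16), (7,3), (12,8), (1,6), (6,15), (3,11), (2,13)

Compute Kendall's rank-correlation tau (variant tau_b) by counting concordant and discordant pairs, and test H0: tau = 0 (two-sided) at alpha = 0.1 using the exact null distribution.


Step 1: Enumerate the 28 unordered pairs (i,j) with i<j and classify each by sign(x_j-x_i) * sign(y_j-y_i).
  (1,2):dx=-1,dy=+11->D; (1,3):dx=+2,dy=-2->D; (1,4):dx=+7,dy=+3->C; (1,5):dx=-4,dy=+1->D
  (1,6):dx=+1,dy=+10->C; (1,7):dx=-2,dy=+6->D; (1,8):dx=-3,dy=+8->D; (2,3):dx=+3,dy=-13->D
  (2,4):dx=+8,dy=-8->D; (2,5):dx=-3,dy=-10->C; (2,6):dx=+2,dy=-1->D; (2,7):dx=-1,dy=-5->C
  (2,8):dx=-2,dy=-3->C; (3,4):dx=+5,dy=+5->C; (3,5):dx=-6,dy=+3->D; (3,6):dx=-1,dy=+12->D
  (3,7):dx=-4,dy=+8->D; (3,8):dx=-5,dy=+10->D; (4,5):dx=-11,dy=-2->C; (4,6):dx=-6,dy=+7->D
  (4,7):dx=-9,dy=+3->D; (4,8):dx=-10,dy=+5->D; (5,6):dx=+5,dy=+9->C; (5,7):dx=+2,dy=+5->C
  (5,8):dx=+1,dy=+7->C; (6,7):dx=-3,dy=-4->C; (6,8):dx=-4,dy=-2->C; (7,8):dx=-1,dy=+2->D
Step 2: C = 12, D = 16, total pairs = 28.
Step 3: tau = (C - D)/(n(n-1)/2) = (12 - 16)/28 = -0.142857.
Step 4: Exact two-sided p-value (enumerate n! = 40320 permutations of y under H0): p = 0.719544.
Step 5: alpha = 0.1. fail to reject H0.

tau_b = -0.1429 (C=12, D=16), p = 0.719544, fail to reject H0.


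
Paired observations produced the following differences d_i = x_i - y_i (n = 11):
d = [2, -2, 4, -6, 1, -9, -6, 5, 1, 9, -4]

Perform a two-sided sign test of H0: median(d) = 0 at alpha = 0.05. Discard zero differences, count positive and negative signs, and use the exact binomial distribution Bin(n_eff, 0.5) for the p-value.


Step 1: Discard zero differences. Original n = 11; n_eff = number of nonzero differences = 11.
Nonzero differences (with sign): +2, -2, +4, -6, +1, -9, -6, +5, +1, +9, -4
Step 2: Count signs: positive = 6, negative = 5.
Step 3: Under H0: P(positive) = 0.5, so the number of positives S ~ Bin(11, 0.5).
Step 4: Two-sided exact p-value = sum of Bin(11,0.5) probabilities at or below the observed probability = 1.000000.
Step 5: alpha = 0.05. fail to reject H0.

n_eff = 11, pos = 6, neg = 5, p = 1.000000, fail to reject H0.


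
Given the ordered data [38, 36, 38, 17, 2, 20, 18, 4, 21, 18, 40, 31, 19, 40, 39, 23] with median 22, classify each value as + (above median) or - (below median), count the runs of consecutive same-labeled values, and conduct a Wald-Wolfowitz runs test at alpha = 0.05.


Step 1: Compute median = 22; label A = above, B = below.
Labels in order: AAABBBBBBBAABAAA  (n_A = 8, n_B = 8)
Step 2: Count runs R = 5.
Step 3: Under H0 (random ordering), E[R] = 2*n_A*n_B/(n_A+n_B) + 1 = 2*8*8/16 + 1 = 9.0000.
        Var[R] = 2*n_A*n_B*(2*n_A*n_B - n_A - n_B) / ((n_A+n_B)^2 * (n_A+n_B-1)) = 14336/3840 = 3.7333.
        SD[R] = 1.9322.
Step 4: Continuity-corrected z = (R + 0.5 - E[R]) / SD[R] = (5 + 0.5 - 9.0000) / 1.9322 = -1.8114.
Step 5: Two-sided p-value via normal approximation = 2*(1 - Phi(|z|)) = 0.070076.
Step 6: alpha = 0.05. fail to reject H0.

R = 5, z = -1.8114, p = 0.070076, fail to reject H0.


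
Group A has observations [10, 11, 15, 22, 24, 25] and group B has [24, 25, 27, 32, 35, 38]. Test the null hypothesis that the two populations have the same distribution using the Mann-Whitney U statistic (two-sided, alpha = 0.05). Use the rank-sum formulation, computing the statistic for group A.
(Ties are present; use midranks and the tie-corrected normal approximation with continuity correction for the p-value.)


Step 1: Combine and sort all 12 observations; assign midranks.
sorted (value, group): (10,X), (11,X), (15,X), (22,X), (24,X), (24,Y), (25,X), (25,Y), (27,Y), (32,Y), (35,Y), (38,Y)
ranks: 10->1, 11->2, 15->3, 22->4, 24->5.5, 24->5.5, 25->7.5, 25->7.5, 27->9, 32->10, 35->11, 38->12
Step 2: Rank sum for X: R1 = 1 + 2 + 3 + 4 + 5.5 + 7.5 = 23.
Step 3: U_X = R1 - n1(n1+1)/2 = 23 - 6*7/2 = 23 - 21 = 2.
       U_Y = n1*n2 - U_X = 36 - 2 = 34.
Step 4: Ties are present, so use the tie-corrected normal approximation (with continuity correction) for the p-value.
Step 5: p-value = 0.012749; compare to alpha = 0.05. reject H0.

U_X = 2, p = 0.012749, reject H0 at alpha = 0.05.


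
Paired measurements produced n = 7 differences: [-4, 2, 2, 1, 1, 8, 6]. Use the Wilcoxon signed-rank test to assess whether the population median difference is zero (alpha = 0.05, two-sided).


Step 1: Drop any zero differences (none here) and take |d_i|.
|d| = [4, 2, 2, 1, 1, 8, 6]
Step 2: Midrank |d_i| (ties get averaged ranks).
ranks: |4|->5, |2|->3.5, |2|->3.5, |1|->1.5, |1|->1.5, |8|->7, |6|->6
Step 3: Attach original signs; sum ranks with positive sign and with negative sign.
W+ = 3.5 + 3.5 + 1.5 + 1.5 + 7 + 6 = 23
W- = 5 = 5
(Check: W+ + W- = 28 should equal n(n+1)/2 = 28.)
Step 4: Test statistic W = min(W+, W-) = 5.
Step 5: Ties in |d|, so use the tie-corrected normal approximation.
        E[W] = n(n+1)/4 = 7*8/4 = 14.
        Tie groups: |d|=1 (t=2), |d|=2 (t=2); sum(t^3 - t) = 12.
        Var[W] = n(n+1)(2n+1)/24 - sum(t^3-t)/48 = 840/24 - 12/48 = 34.75.
        z = (W - E[W]) / sqrt(Var[W]) = (5 - 14) / 5.8949 = -1.5267.
        Two-sided p = 2*Phi(z) = 0.126826.
Step 6: alpha = 0.05. fail to reject H0.

W+ = 23, W- = 5, W = min = 5, p = 0.126826, fail to reject H0.


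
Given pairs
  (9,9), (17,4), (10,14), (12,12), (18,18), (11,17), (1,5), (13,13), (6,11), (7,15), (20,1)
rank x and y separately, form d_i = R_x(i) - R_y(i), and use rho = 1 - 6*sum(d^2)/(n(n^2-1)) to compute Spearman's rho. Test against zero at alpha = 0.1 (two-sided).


Step 1: Rank x and y separately (midranks; no ties here).
rank(x): 9->4, 17->9, 10->5, 12->7, 18->10, 11->6, 1->1, 13->8, 6->2, 7->3, 20->11
rank(y): 9->4, 4->2, 14->8, 12->6, 18->11, 17->10, 5->3, 13->7, 11->5, 15->9, 1->1
Step 2: d_i = R_x(i) - R_y(i); compute d_i^2.
  (4-4)^2=0, (9-2)^2=49, (5-8)^2=9, (7-6)^2=1, (10-11)^2=1, (6-10)^2=16, (1-3)^2=4, (8-7)^2=1, (2-5)^2=9, (3-9)^2=36, (11-1)^2=100
sum(d^2) = 226.
Step 3: rho = 1 - 6*226 / (11*(11^2 - 1)) = 1 - 1356/1320 = -0.027273.
Step 4: Under H0, t = rho * sqrt((n-2)/(1-rho^2)) = -0.0818 ~ t(9).
Step 5: Two-sided p-value from the t-distribution with 9 df = 0.936558.
Step 6: alpha = 0.1. fail to reject H0.

rho = -0.0273, p = 0.936558, fail to reject H0 at alpha = 0.1.


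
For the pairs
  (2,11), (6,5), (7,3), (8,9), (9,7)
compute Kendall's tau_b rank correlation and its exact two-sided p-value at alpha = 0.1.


Step 1: Enumerate the 10 unordered pairs (i,j) with i<j and classify each by sign(x_j-x_i) * sign(y_j-y_i).
  (1,2):dx=+4,dy=-6->D; (1,3):dx=+5,dy=-8->D; (1,4):dx=+6,dy=-2->D; (1,5):dx=+7,dy=-4->D
  (2,3):dx=+1,dy=-2->D; (2,4):dx=+2,dy=+4->C; (2,5):dx=+3,dy=+2->C; (3,4):dx=+1,dy=+6->C
  (3,5):dx=+2,dy=+4->C; (4,5):dx=+1,dy=-2->D
Step 2: C = 4, D = 6, total pairs = 10.
Step 3: tau = (C - D)/(n(n-1)/2) = (4 - 6)/10 = -0.200000.
Step 4: Exact two-sided p-value (enumerate n! = 120 permutations of y under H0): p = 0.816667.
Step 5: alpha = 0.1. fail to reject H0.

tau_b = -0.2000 (C=4, D=6), p = 0.816667, fail to reject H0.


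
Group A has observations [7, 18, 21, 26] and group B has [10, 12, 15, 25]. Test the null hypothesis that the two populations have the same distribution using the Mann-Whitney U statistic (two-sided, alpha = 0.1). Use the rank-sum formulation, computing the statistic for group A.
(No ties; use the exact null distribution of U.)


Step 1: Combine and sort all 8 observations; assign midranks.
sorted (value, group): (7,X), (10,Y), (12,Y), (15,Y), (18,X), (21,X), (25,Y), (26,X)
ranks: 7->1, 10->2, 12->3, 15->4, 18->5, 21->6, 25->7, 26->8
Step 2: Rank sum for X: R1 = 1 + 5 + 6 + 8 = 20.
Step 3: U_X = R1 - n1(n1+1)/2 = 20 - 4*5/2 = 20 - 10 = 10.
       U_Y = n1*n2 - U_X = 16 - 10 = 6.
Step 4: No ties, so the exact null distribution of U (based on enumerating the C(8,4) = 70 equally likely rank assignments) gives the two-sided p-value.
Step 5: p-value = 0.685714; compare to alpha = 0.1. fail to reject H0.

U_X = 10, p = 0.685714, fail to reject H0 at alpha = 0.1.


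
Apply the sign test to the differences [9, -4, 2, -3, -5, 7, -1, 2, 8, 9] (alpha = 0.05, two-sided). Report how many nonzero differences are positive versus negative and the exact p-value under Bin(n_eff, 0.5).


Step 1: Discard zero differences. Original n = 10; n_eff = number of nonzero differences = 10.
Nonzero differences (with sign): +9, -4, +2, -3, -5, +7, -1, +2, +8, +9
Step 2: Count signs: positive = 6, negative = 4.
Step 3: Under H0: P(positive) = 0.5, so the number of positives S ~ Bin(10, 0.5).
Step 4: Two-sided exact p-value = sum of Bin(10,0.5) probabilities at or below the observed probability = 0.753906.
Step 5: alpha = 0.05. fail to reject H0.

n_eff = 10, pos = 6, neg = 4, p = 0.753906, fail to reject H0.


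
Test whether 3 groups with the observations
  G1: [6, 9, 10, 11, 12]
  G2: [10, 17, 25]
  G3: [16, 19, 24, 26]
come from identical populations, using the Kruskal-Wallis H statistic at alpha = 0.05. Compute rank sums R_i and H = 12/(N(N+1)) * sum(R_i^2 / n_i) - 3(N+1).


Step 1: Combine all N = 12 observations and assign midranks.
sorted (value, group, rank): (6,G1,1), (9,G1,2), (10,G1,3.5), (10,G2,3.5), (11,G1,5), (12,G1,6), (16,G3,7), (17,G2,8), (19,G3,9), (24,G3,10), (25,G2,11), (26,G3,12)
Step 2: Sum ranks within each group.
R_1 = 17.5 (n_1 = 5)
R_2 = 22.5 (n_2 = 3)
R_3 = 38 (n_3 = 4)
Step 3: H = 12/(N(N+1)) * sum(R_i^2/n_i) - 3(N+1)
     = 12/(12*13) * (17.5^2/5 + 22.5^2/3 + 38^2/4) - 3*13
     = 0.076923 * 591 - 39
     = 6.461538.
Step 4: Ties present; correction factor C = 1 - 6/(12^3 - 12) = 0.996503. Corrected H = 6.461538 / 0.996503 = 6.484211.
Step 5: Under H0, H ~ chi^2(2); p-value = 0.039082.
Step 6: alpha = 0.05. reject H0.

H = 6.4842, df = 2, p = 0.039082, reject H0.


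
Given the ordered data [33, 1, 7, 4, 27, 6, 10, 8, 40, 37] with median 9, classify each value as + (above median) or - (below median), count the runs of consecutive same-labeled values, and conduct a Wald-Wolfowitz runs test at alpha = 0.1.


Step 1: Compute median = 9; label A = above, B = below.
Labels in order: ABBBABABAA  (n_A = 5, n_B = 5)
Step 2: Count runs R = 7.
Step 3: Under H0 (random ordering), E[R] = 2*n_A*n_B/(n_A+n_B) + 1 = 2*5*5/10 + 1 = 6.0000.
        Var[R] = 2*n_A*n_B*(2*n_A*n_B - n_A - n_B) / ((n_A+n_B)^2 * (n_A+n_B-1)) = 2000/900 = 2.2222.
        SD[R] = 1.4907.
Step 4: Continuity-corrected z = (R - 0.5 - E[R]) / SD[R] = (7 - 0.5 - 6.0000) / 1.4907 = 0.3354.
Step 5: Two-sided p-value via normal approximation = 2*(1 - Phi(|z|)) = 0.737316.
Step 6: alpha = 0.1. fail to reject H0.

R = 7, z = 0.3354, p = 0.737316, fail to reject H0.


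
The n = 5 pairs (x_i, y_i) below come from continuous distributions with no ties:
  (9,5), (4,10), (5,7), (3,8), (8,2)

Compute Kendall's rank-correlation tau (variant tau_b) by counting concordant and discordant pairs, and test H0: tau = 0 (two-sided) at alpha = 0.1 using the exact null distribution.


Step 1: Enumerate the 10 unordered pairs (i,j) with i<j and classify each by sign(x_j-x_i) * sign(y_j-y_i).
  (1,2):dx=-5,dy=+5->D; (1,3):dx=-4,dy=+2->D; (1,4):dx=-6,dy=+3->D; (1,5):dx=-1,dy=-3->C
  (2,3):dx=+1,dy=-3->D; (2,4):dx=-1,dy=-2->C; (2,5):dx=+4,dy=-8->D; (3,4):dx=-2,dy=+1->D
  (3,5):dx=+3,dy=-5->D; (4,5):dx=+5,dy=-6->D
Step 2: C = 2, D = 8, total pairs = 10.
Step 3: tau = (C - D)/(n(n-1)/2) = (2 - 8)/10 = -0.600000.
Step 4: Exact two-sided p-value (enumerate n! = 120 permutations of y under H0): p = 0.233333.
Step 5: alpha = 0.1. fail to reject H0.

tau_b = -0.6000 (C=2, D=8), p = 0.233333, fail to reject H0.
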